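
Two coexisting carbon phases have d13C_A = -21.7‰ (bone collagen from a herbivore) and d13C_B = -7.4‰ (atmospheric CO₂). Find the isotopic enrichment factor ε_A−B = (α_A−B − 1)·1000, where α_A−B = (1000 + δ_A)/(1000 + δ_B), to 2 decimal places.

-14.41‰

α_A−B = (1000 + -21.7) / (1000 + -7.4) = 978.3 / 992.6 = 0.985593
ε_A−B = (0.985593 − 1) × 1000 = -14.407‰
(The approximation ε ≈ δ_A − δ_B would give -14.3‰.)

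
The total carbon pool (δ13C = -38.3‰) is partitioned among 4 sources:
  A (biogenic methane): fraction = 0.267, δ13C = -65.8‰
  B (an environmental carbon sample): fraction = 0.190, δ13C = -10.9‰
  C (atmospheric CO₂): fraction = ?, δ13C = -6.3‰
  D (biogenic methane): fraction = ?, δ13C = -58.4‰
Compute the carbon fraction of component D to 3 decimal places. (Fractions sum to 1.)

Let f_D and f_C be the unknown fractions; fractions sum to 1 so f_D + f_C = 0.543.
Mass balance: Σ fᵢ·δᵢ = δ_bulk ⇒ f_D·(-58.4) + f_C·(-6.3) = -38.3 − (-19.640) = -18.660
Substitute f_C = 0.543 − f_D:
f_D·(-58.4 − -6.3) = -18.660 − 0.543×(-6.3) = -15.239
f_D = -15.239 / -52.1 = 0.2925

0.293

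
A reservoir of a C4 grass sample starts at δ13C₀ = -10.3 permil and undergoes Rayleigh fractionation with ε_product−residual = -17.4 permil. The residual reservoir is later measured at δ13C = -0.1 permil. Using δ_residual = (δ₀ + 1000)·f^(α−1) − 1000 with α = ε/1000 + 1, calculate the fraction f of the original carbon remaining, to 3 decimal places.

0.555

α − 1 = ε/1000 = -0.0174
(δ_res + 1000)/(δ₀ + 1000) = (-0.1 + 1000)/(-10.3 + 1000) = 999.9/989.7 = 1.010306
f = 1.010306^(1/-0.0174) = exp(ln(1.010306)/-0.0174) = exp(0.01025/-0.0174)
f = exp(-0.5893) = 0.5547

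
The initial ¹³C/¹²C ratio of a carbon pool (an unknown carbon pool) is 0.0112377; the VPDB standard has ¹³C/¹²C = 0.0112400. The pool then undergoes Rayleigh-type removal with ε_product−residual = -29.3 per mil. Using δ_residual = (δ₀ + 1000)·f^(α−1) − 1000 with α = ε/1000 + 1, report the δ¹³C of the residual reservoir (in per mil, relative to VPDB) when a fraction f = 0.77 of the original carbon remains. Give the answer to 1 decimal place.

7.5 per mil

δ₀ = (0.0112377/0.0112400 − 1)×1000 = (0.999795 − 1)×1000 = -0.205 per mil
α − 1 = ε/1000 = -0.0293
f^(α−1) = 0.77^(-0.0293) = 1.007687
δ_res = (-0.205 + 1000) × 1.007687 − 1000 = 1007.481 − 1000 = 7.48 per mil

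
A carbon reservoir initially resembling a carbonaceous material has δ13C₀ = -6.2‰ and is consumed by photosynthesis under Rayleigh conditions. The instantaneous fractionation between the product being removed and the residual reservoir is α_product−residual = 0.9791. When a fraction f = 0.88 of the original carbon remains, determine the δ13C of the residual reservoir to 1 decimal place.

-3.5‰

Rayleigh residual: δ_res = (δ₀ + 1000)·f^(α−1) − 1000
α − 1 = -0.02090
f^(α−1) = 0.88^(-0.02090) = 1.002675
δ_res = (-6.2 + 1000) × 1.002675 − 1000 = 996.459 − 1000 = -3.54‰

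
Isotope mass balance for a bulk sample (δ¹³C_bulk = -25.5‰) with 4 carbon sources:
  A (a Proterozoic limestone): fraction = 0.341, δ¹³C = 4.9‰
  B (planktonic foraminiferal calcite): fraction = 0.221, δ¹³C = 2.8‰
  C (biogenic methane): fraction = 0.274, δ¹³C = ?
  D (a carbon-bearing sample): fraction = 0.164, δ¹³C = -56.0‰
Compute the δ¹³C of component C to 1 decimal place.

Isotope mass balance: δ_bulk = Σ fᵢ·δᵢ.
-25.5 = 0.341×(4.9) + 0.221×(2.8) + 0.274×δ_C + 0.164×(-56.0)
0.274·δ_C = -25.5 − (-6.894) = -18.606
δ_C = -18.606 / 0.274 = -67.90‰

-67.9‰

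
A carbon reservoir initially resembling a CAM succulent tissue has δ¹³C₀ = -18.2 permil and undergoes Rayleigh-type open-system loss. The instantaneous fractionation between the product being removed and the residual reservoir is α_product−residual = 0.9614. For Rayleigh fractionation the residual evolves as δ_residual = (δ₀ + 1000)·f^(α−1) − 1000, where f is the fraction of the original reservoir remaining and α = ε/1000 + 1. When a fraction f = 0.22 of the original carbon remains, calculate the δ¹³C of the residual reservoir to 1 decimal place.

Rayleigh residual: δ_res = (δ₀ + 1000)·f^(α−1) − 1000
α − 1 = -0.03860
f^(α−1) = 0.22^(-0.03860) = 1.060187
δ_res = (-18.2 + 1000) × 1.060187 − 1000 = 1040.892 − 1000 = 40.89 permil

40.9 permil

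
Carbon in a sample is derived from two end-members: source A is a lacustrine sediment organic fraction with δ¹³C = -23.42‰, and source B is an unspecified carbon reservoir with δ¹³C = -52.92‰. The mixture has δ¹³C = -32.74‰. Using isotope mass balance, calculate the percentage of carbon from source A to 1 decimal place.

δ_mix = f_A·δ_A + (1 − f_A)·δ_B  ⇒  f_A = (δ_mix − δ_B)/(δ_A − δ_B)
f_A = (-32.74 − (-52.92)) / (-23.42 − (-52.92))
f_A = 20.18 / 29.50 = 0.6841

68.4%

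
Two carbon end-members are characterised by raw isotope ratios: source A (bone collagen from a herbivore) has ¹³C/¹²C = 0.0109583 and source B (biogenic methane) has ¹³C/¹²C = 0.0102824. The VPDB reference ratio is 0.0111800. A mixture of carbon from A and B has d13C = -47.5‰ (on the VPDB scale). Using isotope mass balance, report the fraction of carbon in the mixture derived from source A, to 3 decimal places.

δ_A = (0.0109583/0.0111800 − 1)×1000 = (0.980170 − 1)×1000 = -19.830‰
δ_B = (0.0102824/0.0111800 − 1)×1000 = (0.919714 − 1)×1000 = -80.286‰
f_A = (δ_mix − δ_B)/(δ_A − δ_B) = (-47.5 − (-80.286))/(-19.830 − (-80.286))
f_A = 32.786 / 60.456 = 0.5423

0.542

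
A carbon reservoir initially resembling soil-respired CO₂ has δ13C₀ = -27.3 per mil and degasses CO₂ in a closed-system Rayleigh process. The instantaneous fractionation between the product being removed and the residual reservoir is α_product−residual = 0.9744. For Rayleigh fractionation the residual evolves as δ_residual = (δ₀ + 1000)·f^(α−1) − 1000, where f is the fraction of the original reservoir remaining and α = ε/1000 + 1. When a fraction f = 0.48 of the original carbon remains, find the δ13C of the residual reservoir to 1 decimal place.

Rayleigh residual: δ_res = (δ₀ + 1000)·f^(α−1) − 1000
α − 1 = -0.02560
f^(α−1) = 0.48^(-0.02560) = 1.018967
δ_res = (-27.3 + 1000) × 1.018967 − 1000 = 991.149 − 1000 = -8.85 per mil

-8.9 per mil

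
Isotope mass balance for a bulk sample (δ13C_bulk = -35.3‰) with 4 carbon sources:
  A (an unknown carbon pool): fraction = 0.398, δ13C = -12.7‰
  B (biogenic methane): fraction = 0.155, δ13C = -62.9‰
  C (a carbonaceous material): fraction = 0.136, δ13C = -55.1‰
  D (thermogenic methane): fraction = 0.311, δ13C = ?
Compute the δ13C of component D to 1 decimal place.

Isotope mass balance: δ_bulk = Σ fᵢ·δᵢ.
-35.3 = 0.398×(-12.7) + 0.155×(-62.9) + 0.136×(-55.1) + 0.311×δ_D
0.311·δ_D = -35.3 − (-22.298) = -13.002
δ_D = -13.002 / 0.311 = -41.81‰

-41.8‰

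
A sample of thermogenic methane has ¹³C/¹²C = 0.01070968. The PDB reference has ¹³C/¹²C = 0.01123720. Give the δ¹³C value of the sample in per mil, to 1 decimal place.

δ¹³C = (R_sample / R_standard − 1) × 1000
R_sample / R_standard = 0.01070968 / 0.01123720 = 0.953056
δ¹³C = (0.953056 − 1) × 1000 = -46.94 per mil

-46.9 per mil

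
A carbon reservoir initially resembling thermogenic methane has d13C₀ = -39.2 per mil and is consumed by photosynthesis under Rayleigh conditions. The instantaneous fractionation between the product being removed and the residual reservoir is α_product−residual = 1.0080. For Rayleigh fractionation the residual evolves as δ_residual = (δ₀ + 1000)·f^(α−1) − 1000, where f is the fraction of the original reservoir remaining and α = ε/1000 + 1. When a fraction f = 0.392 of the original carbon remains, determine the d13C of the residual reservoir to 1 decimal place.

-46.4 per mil

Rayleigh residual: δ_res = (δ₀ + 1000)·f^(α−1) − 1000
α − 1 = 0.00800
f^(α−1) = 0.392^(0.00800) = 0.992536
δ_res = (-39.2 + 1000) × 0.992536 − 1000 = 953.629 − 1000 = -46.37 per mil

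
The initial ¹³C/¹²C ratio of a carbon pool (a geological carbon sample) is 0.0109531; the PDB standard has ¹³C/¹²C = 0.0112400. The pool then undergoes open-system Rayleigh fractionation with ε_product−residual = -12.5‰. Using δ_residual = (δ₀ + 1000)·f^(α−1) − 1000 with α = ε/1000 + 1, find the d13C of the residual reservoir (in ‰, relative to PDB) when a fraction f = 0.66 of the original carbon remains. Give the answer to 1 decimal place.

δ₀ = (0.0109531/0.0112400 − 1)×1000 = (0.974475 − 1)×1000 = -25.525‰
α − 1 = ε/1000 = -0.0125
f^(α−1) = 0.66^(-0.0125) = 1.005207
δ_res = (-25.525 + 1000) × 1.005207 − 1000 = 979.550 − 1000 = -20.45‰

-20.5‰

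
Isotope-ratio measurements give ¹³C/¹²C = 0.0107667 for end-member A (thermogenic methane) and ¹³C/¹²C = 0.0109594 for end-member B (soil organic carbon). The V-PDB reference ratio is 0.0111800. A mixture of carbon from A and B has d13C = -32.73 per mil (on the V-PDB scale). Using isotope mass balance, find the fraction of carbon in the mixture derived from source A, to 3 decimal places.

0.754

δ_A = (0.0107667/0.0111800 − 1)×1000 = (0.963032 − 1)×1000 = -36.968 per mil
δ_B = (0.0109594/0.0111800 − 1)×1000 = (0.980268 − 1)×1000 = -19.732 per mil
f_A = (δ_mix − δ_B)/(δ_A − δ_B) = (-32.73 − (-19.732))/(-36.968 − (-19.732))
f_A = -12.998 / -17.236 = 0.7541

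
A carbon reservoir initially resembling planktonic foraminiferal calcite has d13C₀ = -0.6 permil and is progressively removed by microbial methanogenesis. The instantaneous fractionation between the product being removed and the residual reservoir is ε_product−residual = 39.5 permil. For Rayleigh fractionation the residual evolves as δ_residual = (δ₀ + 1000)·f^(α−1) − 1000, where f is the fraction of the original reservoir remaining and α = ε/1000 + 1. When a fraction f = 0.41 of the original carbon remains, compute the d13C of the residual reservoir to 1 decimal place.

-35.2 permil

Rayleigh residual: δ_res = (δ₀ + 1000)·f^(α−1) − 1000
α = ε/1000 + 1 = 1.03950, so α − 1 = 0.03950
f^(α−1) = 0.41^(0.03950) = 0.965395
δ_res = (-0.6 + 1000) × 0.965395 − 1000 = 964.816 − 1000 = -35.18 permil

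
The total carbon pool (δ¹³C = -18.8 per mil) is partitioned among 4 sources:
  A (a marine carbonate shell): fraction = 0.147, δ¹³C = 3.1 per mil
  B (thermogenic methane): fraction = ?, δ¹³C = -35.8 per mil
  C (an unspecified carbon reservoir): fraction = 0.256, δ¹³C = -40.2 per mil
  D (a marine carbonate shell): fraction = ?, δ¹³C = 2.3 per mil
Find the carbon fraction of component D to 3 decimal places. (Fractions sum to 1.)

Let f_D and f_B be the unknown fractions; fractions sum to 1 so f_D + f_B = 0.597.
Mass balance: Σ fᵢ·δᵢ = δ_bulk ⇒ f_D·(2.3) + f_B·(-35.8) = -18.8 − (-9.836) = -8.964
Substitute f_B = 0.597 − f_D:
f_D·(2.3 − -35.8) = -8.964 − 0.597×(-35.8) = 12.408
f_D = 12.408 / 38.1 = 0.3257

0.326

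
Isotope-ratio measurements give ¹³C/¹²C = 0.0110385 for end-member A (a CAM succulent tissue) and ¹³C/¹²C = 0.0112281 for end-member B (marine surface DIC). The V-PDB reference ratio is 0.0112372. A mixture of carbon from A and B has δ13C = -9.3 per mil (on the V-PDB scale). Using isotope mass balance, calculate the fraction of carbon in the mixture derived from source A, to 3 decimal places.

δ_A = (0.0110385/0.0112372 − 1)×1000 = (0.982318 − 1)×1000 = -17.682 per mil
δ_B = (0.0112281/0.0112372 − 1)×1000 = (0.999190 − 1)×1000 = -0.810 per mil
f_A = (δ_mix − δ_B)/(δ_A − δ_B) = (-9.3 − (-0.810))/(-17.682 − (-0.810))
f_A = -8.490 / -16.873 = 0.5032

0.503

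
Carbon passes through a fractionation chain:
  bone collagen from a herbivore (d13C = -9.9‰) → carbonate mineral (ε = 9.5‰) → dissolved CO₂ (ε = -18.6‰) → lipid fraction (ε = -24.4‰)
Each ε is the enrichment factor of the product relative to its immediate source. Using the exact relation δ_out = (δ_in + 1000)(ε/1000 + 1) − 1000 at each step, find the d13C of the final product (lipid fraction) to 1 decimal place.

step 1: δ = (-9.90 + 1000)·(9.5/1000 + 1) − 1000 = -0.49‰
step 2: δ = (-0.49 + 1000)·(-18.6/1000 + 1) − 1000 = -19.08‰
step 3: δ = (-19.08 + 1000)·(-24.4/1000 + 1) − 1000 = -43.02‰

-43.0‰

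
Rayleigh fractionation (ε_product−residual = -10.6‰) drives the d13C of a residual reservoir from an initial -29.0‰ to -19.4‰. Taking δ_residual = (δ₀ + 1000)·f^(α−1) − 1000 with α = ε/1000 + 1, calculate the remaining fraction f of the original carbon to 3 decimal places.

α − 1 = ε/1000 = -0.0106
(δ_res + 1000)/(δ₀ + 1000) = (-19.4 + 1000)/(-29.0 + 1000) = 980.6/971.0 = 1.009887
f = 1.009887^(1/-0.0106) = exp(ln(1.009887)/-0.0106) = exp(0.00984/-0.0106)
f = exp(-0.9281) = 0.3953

0.395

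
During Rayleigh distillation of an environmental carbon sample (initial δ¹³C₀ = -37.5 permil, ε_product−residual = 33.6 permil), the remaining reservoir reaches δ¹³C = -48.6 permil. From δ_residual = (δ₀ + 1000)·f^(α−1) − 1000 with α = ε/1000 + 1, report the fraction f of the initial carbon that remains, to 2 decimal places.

α − 1 = ε/1000 = 0.0336
(δ_res + 1000)/(δ₀ + 1000) = (-48.6 + 1000)/(-37.5 + 1000) = 951.4/962.5 = 0.988468
f = 0.988468^(1/0.0336) = exp(ln(0.988468)/0.0336) = exp(-0.01160/0.0336)
f = exp(-0.3452) = 0.7081

0.71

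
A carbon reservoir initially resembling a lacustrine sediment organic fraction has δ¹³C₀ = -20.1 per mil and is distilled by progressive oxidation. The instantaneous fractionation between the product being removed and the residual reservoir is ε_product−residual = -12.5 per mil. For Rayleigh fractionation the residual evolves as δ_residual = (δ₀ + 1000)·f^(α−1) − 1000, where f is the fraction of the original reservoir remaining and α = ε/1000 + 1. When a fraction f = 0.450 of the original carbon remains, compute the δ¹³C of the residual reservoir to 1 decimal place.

-10.3 per mil

Rayleigh residual: δ_res = (δ₀ + 1000)·f^(α−1) − 1000
α = ε/1000 + 1 = 0.98750, so α − 1 = -0.01250
f^(α−1) = 0.450^(-0.01250) = 1.010031
δ_res = (-20.1 + 1000) × 1.010031 − 1000 = 989.730 − 1000 = -10.27 per mil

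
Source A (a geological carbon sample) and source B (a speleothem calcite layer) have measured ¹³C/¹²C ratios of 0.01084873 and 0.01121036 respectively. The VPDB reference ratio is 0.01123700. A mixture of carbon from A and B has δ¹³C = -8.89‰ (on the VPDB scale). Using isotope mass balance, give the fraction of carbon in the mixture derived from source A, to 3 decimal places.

δ_A = (0.01084873/0.01123700 − 1)×1000 = (0.965447 − 1)×1000 = -34.553‰
δ_B = (0.01121036/0.01123700 − 1)×1000 = (0.997629 − 1)×1000 = -2.371‰
f_A = (δ_mix − δ_B)/(δ_A − δ_B) = (-8.89 − (-2.371))/(-34.553 − (-2.371))
f_A = -6.519 / -32.182 = 0.2026

0.203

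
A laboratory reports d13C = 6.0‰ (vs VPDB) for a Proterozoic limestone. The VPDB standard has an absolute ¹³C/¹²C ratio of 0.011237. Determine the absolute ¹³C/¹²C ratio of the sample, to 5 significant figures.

0.011304

R_sample = R_standard × (d13C/1000 + 1)
R_sample = 0.011237 × (6.0/1000 + 1) = 0.011237 × 1.006000
R_sample = 0.0113044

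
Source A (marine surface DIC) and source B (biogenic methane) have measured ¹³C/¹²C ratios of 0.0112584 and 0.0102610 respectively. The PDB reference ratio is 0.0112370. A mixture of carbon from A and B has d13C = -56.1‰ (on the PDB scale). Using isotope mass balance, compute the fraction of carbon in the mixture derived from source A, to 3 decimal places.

δ_A = (0.0112584/0.0112370 − 1)×1000 = (1.001904 − 1)×1000 = 1.904‰
δ_B = (0.0102610/0.0112370 − 1)×1000 = (0.913144 − 1)×1000 = -86.856‰
f_A = (δ_mix − δ_B)/(δ_A − δ_B) = (-56.1 − (-86.856))/(1.904 − (-86.856))
f_A = 30.756 / 88.760 = 0.3465

0.347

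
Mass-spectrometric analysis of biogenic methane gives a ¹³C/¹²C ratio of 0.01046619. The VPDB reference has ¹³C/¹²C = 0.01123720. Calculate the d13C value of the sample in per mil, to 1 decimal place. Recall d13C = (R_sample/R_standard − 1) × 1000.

-68.6 per mil

d13C = (R_sample / R_standard − 1) × 1000
R_sample / R_standard = 0.01046619 / 0.01123720 = 0.931388
d13C = (0.931388 − 1) × 1000 = -68.61 per mil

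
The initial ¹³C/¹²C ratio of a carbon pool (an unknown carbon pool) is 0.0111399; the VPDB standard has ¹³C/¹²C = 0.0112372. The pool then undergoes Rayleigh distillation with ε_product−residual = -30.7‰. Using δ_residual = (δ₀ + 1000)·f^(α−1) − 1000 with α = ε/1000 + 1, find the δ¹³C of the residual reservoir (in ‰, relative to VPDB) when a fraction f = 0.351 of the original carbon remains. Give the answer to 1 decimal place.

23.7‰

δ₀ = (0.0111399/0.0112372 − 1)×1000 = (0.991341 − 1)×1000 = -8.659‰
α − 1 = ε/1000 = -0.0307
f^(α−1) = 0.351^(-0.0307) = 1.032664
δ_res = (-8.659 + 1000) × 1.032664 − 1000 = 1023.723 − 1000 = 23.72‰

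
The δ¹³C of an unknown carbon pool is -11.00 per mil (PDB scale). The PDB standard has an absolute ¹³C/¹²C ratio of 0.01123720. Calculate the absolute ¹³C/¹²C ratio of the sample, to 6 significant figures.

0.0111136

R_sample = R_standard × (δ¹³C/1000 + 1)
R_sample = 0.01123720 × (-11.00/1000 + 1) = 0.01123720 × 0.989000
R_sample = 0.0111136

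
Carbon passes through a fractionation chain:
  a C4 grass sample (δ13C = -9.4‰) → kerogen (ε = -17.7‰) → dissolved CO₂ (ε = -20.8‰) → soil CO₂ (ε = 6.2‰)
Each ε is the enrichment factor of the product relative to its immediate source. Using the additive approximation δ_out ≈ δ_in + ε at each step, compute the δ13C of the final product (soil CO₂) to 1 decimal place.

step 1: δ ≈ -9.4 + (-17.7) = -27.1‰
step 2: δ ≈ -27.1 + (-20.8) = -47.9‰
step 3: δ ≈ -47.9 + (6.2) = -41.7‰

-41.7‰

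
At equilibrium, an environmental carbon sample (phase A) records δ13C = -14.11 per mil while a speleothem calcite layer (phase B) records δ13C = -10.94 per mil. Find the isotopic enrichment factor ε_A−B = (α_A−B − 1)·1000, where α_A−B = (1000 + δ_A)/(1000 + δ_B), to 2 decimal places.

α_A−B = (1000 + -14.11) / (1000 + -10.94) = 985.89 / 989.06 = 0.996795
ε_A−B = (0.996795 − 1) × 1000 = -3.205 per mil
(The approximation ε ≈ δ_A − δ_B would give -3.17 per mil.)

-3.21 per mil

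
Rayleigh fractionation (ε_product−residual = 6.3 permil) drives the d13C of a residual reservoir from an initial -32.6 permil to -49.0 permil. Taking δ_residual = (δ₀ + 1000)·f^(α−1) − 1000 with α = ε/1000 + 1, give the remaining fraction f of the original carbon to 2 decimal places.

0.07

α − 1 = ε/1000 = 0.0063
(δ_res + 1000)/(δ₀ + 1000) = (-49.0 + 1000)/(-32.6 + 1000) = 951.0/967.4 = 0.983047
f = 0.983047^(1/0.0063) = exp(ln(0.983047)/0.0063) = exp(-0.01710/0.0063)
f = exp(-2.7140) = 0.0663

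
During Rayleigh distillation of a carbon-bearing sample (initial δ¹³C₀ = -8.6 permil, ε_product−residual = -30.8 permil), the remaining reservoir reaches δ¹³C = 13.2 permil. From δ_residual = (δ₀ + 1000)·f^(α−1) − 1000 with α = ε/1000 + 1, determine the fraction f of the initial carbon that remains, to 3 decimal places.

α − 1 = ε/1000 = -0.0308
(δ_res + 1000)/(δ₀ + 1000) = (13.2 + 1000)/(-8.6 + 1000) = 1013.2/991.4 = 1.021989
f = 1.021989^(1/-0.0308) = exp(ln(1.021989)/-0.0308) = exp(0.02175/-0.0308)
f = exp(-0.7062) = 0.4935

0.494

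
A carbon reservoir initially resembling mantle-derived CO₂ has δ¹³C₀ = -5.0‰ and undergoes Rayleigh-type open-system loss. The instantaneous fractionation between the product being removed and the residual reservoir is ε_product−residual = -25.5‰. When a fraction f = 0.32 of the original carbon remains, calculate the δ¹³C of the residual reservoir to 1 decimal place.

Rayleigh residual: δ_res = (δ₀ + 1000)·f^(α−1) − 1000
α = ε/1000 + 1 = 0.97450, so α − 1 = -0.02550
f^(α−1) = 0.32^(-0.02550) = 1.029482
δ_res = (-5.0 + 1000) × 1.029482 − 1000 = 1024.334 − 1000 = 24.33‰

24.3‰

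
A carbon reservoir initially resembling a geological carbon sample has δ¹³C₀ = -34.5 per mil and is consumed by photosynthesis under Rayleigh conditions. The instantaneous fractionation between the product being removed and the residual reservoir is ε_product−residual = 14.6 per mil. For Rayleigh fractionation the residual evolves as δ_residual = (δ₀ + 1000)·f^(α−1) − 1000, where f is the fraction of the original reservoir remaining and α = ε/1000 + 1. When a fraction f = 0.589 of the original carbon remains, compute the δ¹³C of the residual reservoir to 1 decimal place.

-41.9 per mil

Rayleigh residual: δ_res = (δ₀ + 1000)·f^(α−1) − 1000
α = ε/1000 + 1 = 1.01460, so α − 1 = 0.01460
f^(α−1) = 0.589^(0.01460) = 0.992302
δ_res = (-34.5 + 1000) × 0.992302 − 1000 = 958.067 − 1000 = -41.93 per mil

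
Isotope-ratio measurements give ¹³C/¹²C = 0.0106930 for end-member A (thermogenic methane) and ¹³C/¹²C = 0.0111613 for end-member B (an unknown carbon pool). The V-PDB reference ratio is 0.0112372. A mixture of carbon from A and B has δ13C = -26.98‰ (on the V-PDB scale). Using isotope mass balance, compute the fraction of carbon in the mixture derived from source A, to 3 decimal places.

0.485

δ_A = (0.0106930/0.0112372 − 1)×1000 = (0.951572 − 1)×1000 = -48.428‰
δ_B = (0.0111613/0.0112372 − 1)×1000 = (0.993246 − 1)×1000 = -6.754‰
f_A = (δ_mix − δ_B)/(δ_A − δ_B) = (-26.98 − (-6.754))/(-48.428 − (-6.754))
f_A = -20.226 / -41.674 = 0.4853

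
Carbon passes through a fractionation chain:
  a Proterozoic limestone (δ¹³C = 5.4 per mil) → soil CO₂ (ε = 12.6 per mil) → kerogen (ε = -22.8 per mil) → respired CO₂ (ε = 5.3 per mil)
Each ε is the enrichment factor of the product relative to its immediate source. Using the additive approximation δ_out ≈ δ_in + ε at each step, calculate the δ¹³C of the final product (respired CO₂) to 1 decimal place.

step 1: δ ≈ 5.4 + (12.6) = 18.0 per mil
step 2: δ ≈ 18.0 + (-22.8) = -4.8 per mil
step 3: δ ≈ -4.8 + (5.3) = 0.5 per mil

0.5 per mil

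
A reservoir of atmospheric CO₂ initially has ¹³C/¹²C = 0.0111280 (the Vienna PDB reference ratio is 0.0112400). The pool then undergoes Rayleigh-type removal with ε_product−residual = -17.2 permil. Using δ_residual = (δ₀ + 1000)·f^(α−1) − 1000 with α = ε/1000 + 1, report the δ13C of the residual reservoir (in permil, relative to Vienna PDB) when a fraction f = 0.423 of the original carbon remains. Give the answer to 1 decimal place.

δ₀ = (0.0111280/0.0112400 − 1)×1000 = (0.990036 − 1)×1000 = -9.964 permil
α − 1 = ε/1000 = -0.0172
f^(α−1) = 0.423^(-0.0172) = 1.014909
δ_res = (-9.964 + 1000) × 1.014909 − 1000 = 1004.796 − 1000 = 4.80 permil

4.8 permil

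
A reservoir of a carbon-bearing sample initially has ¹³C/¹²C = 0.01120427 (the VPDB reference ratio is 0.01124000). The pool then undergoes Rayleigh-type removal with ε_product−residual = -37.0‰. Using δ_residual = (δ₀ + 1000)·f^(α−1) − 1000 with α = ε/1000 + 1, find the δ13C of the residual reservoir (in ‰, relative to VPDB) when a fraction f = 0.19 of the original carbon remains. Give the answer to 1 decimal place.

60.0‰

δ₀ = (0.01120427/0.01124000 − 1)×1000 = (0.996821 − 1)×1000 = -3.179‰
α − 1 = ε/1000 = -0.0370
f^(α−1) = 0.19^(-0.0370) = 1.063374
δ_res = (-3.179 + 1000) × 1.063374 − 1000 = 1059.994 − 1000 = 59.99‰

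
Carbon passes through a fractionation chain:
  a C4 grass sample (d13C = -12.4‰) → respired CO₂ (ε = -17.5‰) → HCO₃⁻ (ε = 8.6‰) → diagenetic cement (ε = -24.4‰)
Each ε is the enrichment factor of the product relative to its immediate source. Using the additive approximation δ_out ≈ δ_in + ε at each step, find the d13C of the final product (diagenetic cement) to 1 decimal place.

-45.7‰

step 1: δ ≈ -12.4 + (-17.5) = -29.9‰
step 2: δ ≈ -29.9 + (8.6) = -21.3‰
step 3: δ ≈ -21.3 + (-24.4) = -45.7‰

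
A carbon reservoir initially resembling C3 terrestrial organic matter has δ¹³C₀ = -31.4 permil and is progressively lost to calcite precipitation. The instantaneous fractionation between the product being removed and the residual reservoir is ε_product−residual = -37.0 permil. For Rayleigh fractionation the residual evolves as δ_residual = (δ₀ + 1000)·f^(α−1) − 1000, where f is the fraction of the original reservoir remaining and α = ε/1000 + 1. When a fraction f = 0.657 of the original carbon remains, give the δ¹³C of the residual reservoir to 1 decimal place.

-16.2 permil

Rayleigh residual: δ_res = (δ₀ + 1000)·f^(α−1) − 1000
α = ε/1000 + 1 = 0.96300, so α − 1 = -0.03700
f^(α−1) = 0.657^(-0.03700) = 1.015664
δ_res = (-31.4 + 1000) × 1.015664 − 1000 = 983.772 − 1000 = -16.23 permil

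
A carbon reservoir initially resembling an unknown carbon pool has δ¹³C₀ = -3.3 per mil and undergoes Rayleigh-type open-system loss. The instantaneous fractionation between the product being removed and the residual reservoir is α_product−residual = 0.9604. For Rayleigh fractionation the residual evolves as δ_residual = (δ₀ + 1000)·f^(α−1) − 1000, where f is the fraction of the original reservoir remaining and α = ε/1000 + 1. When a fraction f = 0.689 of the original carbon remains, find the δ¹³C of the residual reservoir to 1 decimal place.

Rayleigh residual: δ_res = (δ₀ + 1000)·f^(α−1) − 1000
α − 1 = -0.03960
f^(α−1) = 0.689^(-0.03960) = 1.014861
δ_res = (-3.3 + 1000) × 1.014861 − 1000 = 1011.512 − 1000 = 11.51 per mil

11.5 per mil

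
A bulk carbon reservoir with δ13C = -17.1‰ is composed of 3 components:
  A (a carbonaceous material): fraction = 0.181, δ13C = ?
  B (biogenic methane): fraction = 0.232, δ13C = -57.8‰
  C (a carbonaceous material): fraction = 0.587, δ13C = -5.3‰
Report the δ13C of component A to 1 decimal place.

-3.2‰

Isotope mass balance: δ_bulk = Σ fᵢ·δᵢ.
-17.1 = 0.181×δ_A + 0.232×(-57.8) + 0.587×(-5.3)
0.181·δ_A = -17.1 − (-16.521) = -0.579
δ_A = -0.579 / 0.181 = -3.20‰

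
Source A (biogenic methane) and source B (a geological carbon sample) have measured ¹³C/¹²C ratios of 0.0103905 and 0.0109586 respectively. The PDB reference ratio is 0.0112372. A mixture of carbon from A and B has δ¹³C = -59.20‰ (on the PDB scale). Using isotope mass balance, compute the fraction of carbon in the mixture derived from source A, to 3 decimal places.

0.681

δ_A = (0.0103905/0.0112372 − 1)×1000 = (0.924652 − 1)×1000 = -75.348‰
δ_B = (0.0109586/0.0112372 − 1)×1000 = (0.975207 − 1)×1000 = -24.793‰
f_A = (δ_mix − δ_B)/(δ_A − δ_B) = (-59.20 − (-24.793))/(-75.348 − (-24.793))
f_A = -34.407 / -50.555 = 0.6806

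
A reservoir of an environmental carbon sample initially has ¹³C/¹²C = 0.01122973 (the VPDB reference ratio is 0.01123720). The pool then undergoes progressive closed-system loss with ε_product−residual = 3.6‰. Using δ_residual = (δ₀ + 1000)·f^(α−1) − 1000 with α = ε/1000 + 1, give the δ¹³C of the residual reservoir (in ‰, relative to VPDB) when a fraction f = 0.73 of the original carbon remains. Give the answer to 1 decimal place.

-1.8‰

δ₀ = (0.01122973/0.01123720 − 1)×1000 = (0.999335 − 1)×1000 = -0.665‰
α − 1 = ε/1000 = 0.0036
f^(α−1) = 0.73^(0.0036) = 0.998868
δ_res = (-0.665 + 1000) × 0.998868 − 1000 = 998.204 − 1000 = -1.80‰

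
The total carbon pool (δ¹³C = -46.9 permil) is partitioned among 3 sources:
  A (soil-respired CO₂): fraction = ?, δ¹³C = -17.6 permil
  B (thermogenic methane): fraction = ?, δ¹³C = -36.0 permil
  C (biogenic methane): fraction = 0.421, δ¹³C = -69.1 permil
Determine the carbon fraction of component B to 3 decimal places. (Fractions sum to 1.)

Let f_B and f_A be the unknown fractions; fractions sum to 1 so f_B + f_A = 0.579.
Mass balance: Σ fᵢ·δᵢ = δ_bulk ⇒ f_B·(-36.0) + f_A·(-17.6) = -46.9 − (-29.091) = -17.809
Substitute f_A = 0.579 − f_B:
f_B·(-36.0 − -17.6) = -17.809 − 0.579×(-17.6) = -7.619
f_B = -7.619 / -18.4 = 0.4140

0.414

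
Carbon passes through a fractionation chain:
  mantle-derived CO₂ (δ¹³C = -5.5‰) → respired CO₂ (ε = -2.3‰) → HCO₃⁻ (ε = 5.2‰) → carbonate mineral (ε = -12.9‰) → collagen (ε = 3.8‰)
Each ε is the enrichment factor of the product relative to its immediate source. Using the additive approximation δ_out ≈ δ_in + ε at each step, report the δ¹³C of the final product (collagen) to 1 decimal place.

step 1: δ ≈ -5.5 + (-2.3) = -7.8‰
step 2: δ ≈ -7.8 + (5.2) = -2.6‰
step 3: δ ≈ -2.6 + (-12.9) = -15.5‰
step 4: δ ≈ -15.5 + (3.8) = -11.7‰

-11.7‰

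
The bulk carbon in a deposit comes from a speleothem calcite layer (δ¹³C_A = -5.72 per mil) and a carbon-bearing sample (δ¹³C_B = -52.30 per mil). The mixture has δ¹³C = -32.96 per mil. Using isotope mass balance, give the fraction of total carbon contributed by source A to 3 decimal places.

0.415

δ_mix = f_A·δ_A + (1 − f_A)·δ_B  ⇒  f_A = (δ_mix − δ_B)/(δ_A − δ_B)
f_A = (-32.96 − (-52.30)) / (-5.72 − (-52.30))
f_A = 19.34 / 46.58 = 0.4152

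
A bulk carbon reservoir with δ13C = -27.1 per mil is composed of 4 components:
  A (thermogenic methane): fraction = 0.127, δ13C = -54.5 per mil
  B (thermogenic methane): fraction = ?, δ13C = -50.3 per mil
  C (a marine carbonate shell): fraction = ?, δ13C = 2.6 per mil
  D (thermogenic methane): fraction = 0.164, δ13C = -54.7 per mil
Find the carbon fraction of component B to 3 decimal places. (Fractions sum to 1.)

Let f_B and f_C be the unknown fractions; fractions sum to 1 so f_B + f_C = 0.709.
Mass balance: Σ fᵢ·δᵢ = δ_bulk ⇒ f_B·(-50.3) + f_C·(2.6) = -27.1 − (-15.892) = -11.208
Substitute f_C = 0.709 − f_B:
f_B·(-50.3 − 2.6) = -11.208 − 0.709×(2.6) = -13.051
f_B = -13.051 / -52.9 = 0.2467

0.247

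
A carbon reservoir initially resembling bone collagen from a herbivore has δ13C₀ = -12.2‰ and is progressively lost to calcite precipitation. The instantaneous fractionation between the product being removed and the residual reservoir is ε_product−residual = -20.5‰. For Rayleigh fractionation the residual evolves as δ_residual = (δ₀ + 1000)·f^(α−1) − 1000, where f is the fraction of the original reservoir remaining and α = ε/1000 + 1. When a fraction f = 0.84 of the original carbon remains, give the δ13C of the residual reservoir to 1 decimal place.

-8.7‰

Rayleigh residual: δ_res = (δ₀ + 1000)·f^(α−1) − 1000
α = ε/1000 + 1 = 0.97950, so α − 1 = -0.02050
f^(α−1) = 0.84^(-0.02050) = 1.003581
δ_res = (-12.2 + 1000) × 1.003581 − 1000 = 991.337 − 1000 = -8.66‰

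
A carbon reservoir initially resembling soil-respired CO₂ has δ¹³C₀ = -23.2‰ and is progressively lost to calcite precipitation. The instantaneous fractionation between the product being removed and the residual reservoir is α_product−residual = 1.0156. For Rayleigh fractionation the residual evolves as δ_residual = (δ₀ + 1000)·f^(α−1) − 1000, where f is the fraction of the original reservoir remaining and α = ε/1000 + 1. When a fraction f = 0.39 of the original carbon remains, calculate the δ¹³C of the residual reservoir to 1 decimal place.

Rayleigh residual: δ_res = (δ₀ + 1000)·f^(α−1) − 1000
α − 1 = 0.01560
f^(α−1) = 0.39^(0.01560) = 0.985418
δ_res = (-23.2 + 1000) × 0.985418 − 1000 = 962.557 − 1000 = -37.44‰

-37.4‰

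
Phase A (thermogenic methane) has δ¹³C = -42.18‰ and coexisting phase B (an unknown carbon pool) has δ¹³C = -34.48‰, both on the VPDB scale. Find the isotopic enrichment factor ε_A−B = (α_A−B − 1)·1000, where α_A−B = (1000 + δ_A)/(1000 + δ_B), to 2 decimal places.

α_A−B = (1000 + -42.18) / (1000 + -34.48) = 957.82 / 965.52 = 0.992025
ε_A−B = (0.992025 − 1) × 1000 = -7.975‰
(The approximation ε ≈ δ_A − δ_B would give -7.70‰.)

-7.97‰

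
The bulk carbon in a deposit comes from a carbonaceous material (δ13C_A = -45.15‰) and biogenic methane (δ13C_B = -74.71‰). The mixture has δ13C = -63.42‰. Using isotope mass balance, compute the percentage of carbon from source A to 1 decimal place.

δ_mix = f_A·δ_A + (1 − f_A)·δ_B  ⇒  f_A = (δ_mix − δ_B)/(δ_A − δ_B)
f_A = (-63.42 − (-74.71)) / (-45.15 − (-74.71))
f_A = 11.29 / 29.56 = 0.3819

38.2%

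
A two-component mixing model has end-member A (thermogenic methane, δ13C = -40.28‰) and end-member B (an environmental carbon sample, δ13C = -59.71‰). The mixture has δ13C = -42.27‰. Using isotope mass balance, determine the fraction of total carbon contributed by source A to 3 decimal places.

δ_mix = f_A·δ_A + (1 − f_A)·δ_B  ⇒  f_A = (δ_mix − δ_B)/(δ_A − δ_B)
f_A = (-42.27 − (-59.71)) / (-40.28 − (-59.71))
f_A = 17.44 / 19.43 = 0.8976

0.898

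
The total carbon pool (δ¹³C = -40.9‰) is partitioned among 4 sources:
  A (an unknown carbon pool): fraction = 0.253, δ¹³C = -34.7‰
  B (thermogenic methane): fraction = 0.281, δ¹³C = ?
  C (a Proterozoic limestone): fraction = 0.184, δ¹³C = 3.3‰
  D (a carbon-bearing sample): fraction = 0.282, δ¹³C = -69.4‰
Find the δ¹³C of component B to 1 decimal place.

Isotope mass balance: δ_bulk = Σ fᵢ·δᵢ.
-40.9 = 0.253×(-34.7) + 0.281×δ_B + 0.184×(3.3) + 0.282×(-69.4)
0.281·δ_B = -40.9 − (-27.743) = -13.157
δ_B = -13.157 / 0.281 = -46.82‰

-46.8‰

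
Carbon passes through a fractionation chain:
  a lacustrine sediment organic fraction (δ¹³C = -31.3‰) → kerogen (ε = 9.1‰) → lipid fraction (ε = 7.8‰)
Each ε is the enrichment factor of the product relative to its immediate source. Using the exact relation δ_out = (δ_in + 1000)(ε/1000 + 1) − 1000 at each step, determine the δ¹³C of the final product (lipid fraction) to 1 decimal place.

-14.9‰

step 1: δ = (-31.30 + 1000)·(9.1/1000 + 1) − 1000 = -22.48‰
step 2: δ = (-22.48 + 1000)·(7.8/1000 + 1) − 1000 = -14.86‰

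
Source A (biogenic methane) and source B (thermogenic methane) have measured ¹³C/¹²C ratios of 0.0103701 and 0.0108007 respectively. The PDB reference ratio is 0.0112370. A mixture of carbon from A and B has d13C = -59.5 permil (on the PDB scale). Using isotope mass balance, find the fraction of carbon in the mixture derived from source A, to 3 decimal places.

0.539

δ_A = (0.0103701/0.0112370 − 1)×1000 = (0.922853 − 1)×1000 = -77.147 permil
δ_B = (0.0108007/0.0112370 − 1)×1000 = (0.961173 − 1)×1000 = -38.827 permil
f_A = (δ_mix − δ_B)/(δ_A − δ_B) = (-59.5 − (-38.827))/(-77.147 − (-38.827))
f_A = -20.673 / -38.320 = 0.5395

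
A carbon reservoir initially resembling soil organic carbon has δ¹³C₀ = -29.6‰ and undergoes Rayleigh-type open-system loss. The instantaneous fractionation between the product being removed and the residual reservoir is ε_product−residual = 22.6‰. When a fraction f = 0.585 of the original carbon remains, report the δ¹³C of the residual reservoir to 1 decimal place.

Rayleigh residual: δ_res = (δ₀ + 1000)·f^(α−1) − 1000
α = ε/1000 + 1 = 1.02260, so α − 1 = 0.02260
f^(α−1) = 0.585^(0.02260) = 0.987956
δ_res = (-29.6 + 1000) × 0.987956 − 1000 = 958.713 − 1000 = -41.29‰

-41.3‰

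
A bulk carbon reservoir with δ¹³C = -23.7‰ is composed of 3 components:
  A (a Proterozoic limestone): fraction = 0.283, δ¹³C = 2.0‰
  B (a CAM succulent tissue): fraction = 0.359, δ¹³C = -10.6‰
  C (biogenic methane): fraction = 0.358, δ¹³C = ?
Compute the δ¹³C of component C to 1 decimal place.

Isotope mass balance: δ_bulk = Σ fᵢ·δᵢ.
-23.7 = 0.283×(2.0) + 0.359×(-10.6) + 0.358×δ_C
0.358·δ_C = -23.7 − (-3.239) = -20.461
δ_C = -20.461 / 0.358 = -57.15‰

-57.2‰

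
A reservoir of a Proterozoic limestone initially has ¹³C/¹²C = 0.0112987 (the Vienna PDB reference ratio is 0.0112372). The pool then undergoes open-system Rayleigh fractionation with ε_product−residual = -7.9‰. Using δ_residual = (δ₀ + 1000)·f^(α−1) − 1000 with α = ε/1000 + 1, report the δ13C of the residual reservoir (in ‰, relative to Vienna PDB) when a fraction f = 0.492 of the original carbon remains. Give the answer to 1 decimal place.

δ₀ = (0.0112987/0.0112372 − 1)×1000 = (1.005473 − 1)×1000 = 5.473‰
α − 1 = ε/1000 = -0.0079
f^(α−1) = 0.492^(-0.0079) = 1.005619
δ_res = (5.473 + 1000) × 1.005619 − 1000 = 1011.123 − 1000 = 11.12‰

11.1‰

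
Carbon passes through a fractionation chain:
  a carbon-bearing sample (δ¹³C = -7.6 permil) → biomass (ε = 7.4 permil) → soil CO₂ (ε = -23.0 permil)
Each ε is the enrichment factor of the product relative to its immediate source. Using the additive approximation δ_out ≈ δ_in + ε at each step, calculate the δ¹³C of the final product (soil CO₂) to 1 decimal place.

-23.2 permil

step 1: δ ≈ -7.6 + (7.4) = -0.2 permil
step 2: δ ≈ -0.2 + (-23.0) = -23.2 permil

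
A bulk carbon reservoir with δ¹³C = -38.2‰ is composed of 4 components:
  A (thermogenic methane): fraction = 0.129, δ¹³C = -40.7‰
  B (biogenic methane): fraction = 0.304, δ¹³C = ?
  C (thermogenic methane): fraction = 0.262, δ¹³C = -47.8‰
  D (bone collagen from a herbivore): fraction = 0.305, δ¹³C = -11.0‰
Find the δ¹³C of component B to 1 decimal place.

-56.2‰

Isotope mass balance: δ_bulk = Σ fᵢ·δᵢ.
-38.2 = 0.129×(-40.7) + 0.304×δ_B + 0.262×(-47.8) + 0.305×(-11.0)
0.304·δ_B = -38.2 − (-21.129) = -17.071
δ_B = -17.071 / 0.304 = -56.15‰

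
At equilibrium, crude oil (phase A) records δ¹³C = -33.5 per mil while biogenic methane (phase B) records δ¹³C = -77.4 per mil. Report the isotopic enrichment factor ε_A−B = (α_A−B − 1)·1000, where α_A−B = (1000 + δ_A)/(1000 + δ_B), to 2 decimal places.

47.58 per mil

α_A−B = (1000 + -33.5) / (1000 + -77.4) = 966.5 / 922.6 = 1.047583
ε_A−B = (1.047583 − 1) × 1000 = 47.583 per mil
(The approximation ε ≈ δ_A − δ_B would give 43.9 per mil.)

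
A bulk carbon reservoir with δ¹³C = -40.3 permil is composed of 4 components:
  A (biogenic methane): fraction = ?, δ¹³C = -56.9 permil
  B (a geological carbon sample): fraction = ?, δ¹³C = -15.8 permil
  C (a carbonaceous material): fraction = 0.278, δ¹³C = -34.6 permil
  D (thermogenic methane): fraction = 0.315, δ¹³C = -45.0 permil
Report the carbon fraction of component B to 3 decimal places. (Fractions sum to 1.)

Let f_B and f_A be the unknown fractions; fractions sum to 1 so f_B + f_A = 0.407.
Mass balance: Σ fᵢ·δᵢ = δ_bulk ⇒ f_B·(-15.8) + f_A·(-56.9) = -40.3 − (-23.794) = -16.506
Substitute f_A = 0.407 − f_B:
f_B·(-15.8 − -56.9) = -16.506 − 0.407×(-56.9) = 6.652
f_B = 6.652 / 41.1 = 0.1619

0.162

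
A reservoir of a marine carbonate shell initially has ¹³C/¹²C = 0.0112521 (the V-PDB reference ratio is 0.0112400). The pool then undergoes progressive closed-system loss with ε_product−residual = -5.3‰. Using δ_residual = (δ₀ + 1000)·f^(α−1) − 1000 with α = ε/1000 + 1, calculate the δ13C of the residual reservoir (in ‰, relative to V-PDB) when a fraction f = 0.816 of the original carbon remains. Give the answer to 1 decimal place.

2.2‰

δ₀ = (0.0112521/0.0112400 − 1)×1000 = (1.001077 − 1)×1000 = 1.077‰
α − 1 = ε/1000 = -0.0053
f^(α−1) = 0.816^(-0.0053) = 1.001078
δ_res = (1.077 + 1000) × 1.001078 − 1000 = 1002.156 − 1000 = 2.16‰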